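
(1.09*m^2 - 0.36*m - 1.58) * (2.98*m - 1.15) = 3.2482*m^3 - 2.3263*m^2 - 4.2944*m + 1.817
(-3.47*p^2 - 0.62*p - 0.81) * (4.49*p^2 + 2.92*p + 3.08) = -15.5803*p^4 - 12.9162*p^3 - 16.1349*p^2 - 4.2748*p - 2.4948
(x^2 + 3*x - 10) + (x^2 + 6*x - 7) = 2*x^2 + 9*x - 17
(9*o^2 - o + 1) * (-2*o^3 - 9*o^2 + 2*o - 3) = -18*o^5 - 79*o^4 + 25*o^3 - 38*o^2 + 5*o - 3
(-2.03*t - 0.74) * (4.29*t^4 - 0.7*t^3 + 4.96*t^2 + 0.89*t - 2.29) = -8.7087*t^5 - 1.7536*t^4 - 9.5508*t^3 - 5.4771*t^2 + 3.9901*t + 1.6946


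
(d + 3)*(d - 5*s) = d^2 - 5*d*s + 3*d - 15*s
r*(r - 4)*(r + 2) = r^3 - 2*r^2 - 8*r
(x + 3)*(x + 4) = x^2 + 7*x + 12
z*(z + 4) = z^2 + 4*z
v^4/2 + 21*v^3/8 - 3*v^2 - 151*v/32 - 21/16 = (v/2 + 1/4)*(v - 7/4)*(v + 1/2)*(v + 6)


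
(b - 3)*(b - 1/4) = b^2 - 13*b/4 + 3/4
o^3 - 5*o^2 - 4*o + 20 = (o - 5)*(o - 2)*(o + 2)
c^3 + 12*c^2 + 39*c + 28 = (c + 1)*(c + 4)*(c + 7)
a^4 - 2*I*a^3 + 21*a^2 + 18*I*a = a*(a - 6*I)*(a + I)*(a + 3*I)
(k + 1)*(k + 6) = k^2 + 7*k + 6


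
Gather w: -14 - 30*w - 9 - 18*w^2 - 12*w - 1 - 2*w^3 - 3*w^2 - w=-2*w^3 - 21*w^2 - 43*w - 24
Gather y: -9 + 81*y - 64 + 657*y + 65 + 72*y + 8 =810*y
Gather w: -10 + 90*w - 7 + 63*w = 153*w - 17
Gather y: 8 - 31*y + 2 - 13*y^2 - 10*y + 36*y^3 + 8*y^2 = 36*y^3 - 5*y^2 - 41*y + 10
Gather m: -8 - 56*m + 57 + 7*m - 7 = 42 - 49*m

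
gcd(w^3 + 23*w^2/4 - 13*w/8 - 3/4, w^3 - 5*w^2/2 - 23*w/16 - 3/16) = w + 1/4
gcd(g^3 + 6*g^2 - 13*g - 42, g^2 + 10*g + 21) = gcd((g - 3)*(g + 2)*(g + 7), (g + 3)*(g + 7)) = g + 7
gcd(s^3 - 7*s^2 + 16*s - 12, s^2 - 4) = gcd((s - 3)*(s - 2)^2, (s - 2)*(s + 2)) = s - 2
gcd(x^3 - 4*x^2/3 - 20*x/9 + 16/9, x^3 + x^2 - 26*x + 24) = 1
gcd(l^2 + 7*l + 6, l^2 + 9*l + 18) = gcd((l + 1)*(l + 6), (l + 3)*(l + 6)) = l + 6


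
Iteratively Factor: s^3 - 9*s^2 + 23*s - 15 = (s - 1)*(s^2 - 8*s + 15) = (s - 5)*(s - 1)*(s - 3)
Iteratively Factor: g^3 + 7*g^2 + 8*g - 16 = (g - 1)*(g^2 + 8*g + 16) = (g - 1)*(g + 4)*(g + 4)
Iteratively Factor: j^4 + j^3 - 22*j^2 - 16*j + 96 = (j + 4)*(j^3 - 3*j^2 - 10*j + 24) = (j - 2)*(j + 4)*(j^2 - j - 12) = (j - 4)*(j - 2)*(j + 4)*(j + 3)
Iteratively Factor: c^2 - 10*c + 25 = (c - 5)*(c - 5)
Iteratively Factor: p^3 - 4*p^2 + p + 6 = (p + 1)*(p^2 - 5*p + 6) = (p - 2)*(p + 1)*(p - 3)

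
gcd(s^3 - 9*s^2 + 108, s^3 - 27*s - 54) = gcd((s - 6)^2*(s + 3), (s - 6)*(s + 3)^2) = s^2 - 3*s - 18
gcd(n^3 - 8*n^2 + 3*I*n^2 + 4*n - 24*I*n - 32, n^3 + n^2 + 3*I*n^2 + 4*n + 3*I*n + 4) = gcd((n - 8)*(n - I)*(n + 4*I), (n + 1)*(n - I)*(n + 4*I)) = n^2 + 3*I*n + 4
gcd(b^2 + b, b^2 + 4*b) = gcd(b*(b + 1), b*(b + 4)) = b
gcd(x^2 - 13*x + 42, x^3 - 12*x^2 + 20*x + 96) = x - 6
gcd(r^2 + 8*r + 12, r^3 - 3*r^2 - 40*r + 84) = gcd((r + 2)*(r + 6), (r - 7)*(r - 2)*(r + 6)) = r + 6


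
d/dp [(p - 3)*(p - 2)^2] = (p - 2)*(3*p - 8)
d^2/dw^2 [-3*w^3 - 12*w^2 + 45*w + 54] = -18*w - 24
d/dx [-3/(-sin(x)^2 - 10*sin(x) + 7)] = -6*(sin(x) + 5)*cos(x)/(sin(x)^2 + 10*sin(x) - 7)^2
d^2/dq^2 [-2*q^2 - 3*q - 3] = -4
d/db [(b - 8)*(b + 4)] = 2*b - 4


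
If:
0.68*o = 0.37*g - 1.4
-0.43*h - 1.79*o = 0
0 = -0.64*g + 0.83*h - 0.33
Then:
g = 2.69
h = 2.47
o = -0.59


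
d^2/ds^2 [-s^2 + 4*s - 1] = -2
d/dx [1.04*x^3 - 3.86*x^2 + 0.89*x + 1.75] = 3.12*x^2 - 7.72*x + 0.89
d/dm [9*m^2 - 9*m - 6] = 18*m - 9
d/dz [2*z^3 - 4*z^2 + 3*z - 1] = 6*z^2 - 8*z + 3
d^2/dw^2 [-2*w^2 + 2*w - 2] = -4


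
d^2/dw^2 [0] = 0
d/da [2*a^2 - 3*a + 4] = 4*a - 3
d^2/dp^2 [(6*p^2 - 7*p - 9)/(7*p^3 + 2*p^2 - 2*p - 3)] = 6*(98*p^6 - 343*p^5 - 896*p^4 - 76*p^3 - 168*p^2 - 195*p + 2)/(343*p^9 + 294*p^8 - 210*p^7 - 601*p^6 - 192*p^5 + 240*p^4 + 253*p^3 + 18*p^2 - 54*p - 27)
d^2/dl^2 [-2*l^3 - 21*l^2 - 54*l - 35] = -12*l - 42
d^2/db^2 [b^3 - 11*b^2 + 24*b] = 6*b - 22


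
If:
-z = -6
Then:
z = 6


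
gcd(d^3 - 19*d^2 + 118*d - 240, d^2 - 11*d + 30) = d^2 - 11*d + 30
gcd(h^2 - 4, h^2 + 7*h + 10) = h + 2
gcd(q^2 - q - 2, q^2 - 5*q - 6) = q + 1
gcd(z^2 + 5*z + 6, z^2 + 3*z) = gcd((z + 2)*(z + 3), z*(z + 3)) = z + 3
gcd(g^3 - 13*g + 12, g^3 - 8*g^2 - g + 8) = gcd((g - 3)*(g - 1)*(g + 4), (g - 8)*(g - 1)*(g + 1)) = g - 1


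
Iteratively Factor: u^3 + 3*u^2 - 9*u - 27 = (u + 3)*(u^2 - 9) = (u + 3)^2*(u - 3)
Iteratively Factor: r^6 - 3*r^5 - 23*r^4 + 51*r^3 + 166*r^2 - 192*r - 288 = (r + 3)*(r^5 - 6*r^4 - 5*r^3 + 66*r^2 - 32*r - 96) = (r - 4)*(r + 3)*(r^4 - 2*r^3 - 13*r^2 + 14*r + 24) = (r - 4)*(r + 1)*(r + 3)*(r^3 - 3*r^2 - 10*r + 24) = (r - 4)*(r - 2)*(r + 1)*(r + 3)*(r^2 - r - 12) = (r - 4)*(r - 2)*(r + 1)*(r + 3)^2*(r - 4)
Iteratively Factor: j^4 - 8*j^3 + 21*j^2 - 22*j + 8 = (j - 1)*(j^3 - 7*j^2 + 14*j - 8) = (j - 2)*(j - 1)*(j^2 - 5*j + 4) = (j - 4)*(j - 2)*(j - 1)*(j - 1)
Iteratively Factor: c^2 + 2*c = (c)*(c + 2)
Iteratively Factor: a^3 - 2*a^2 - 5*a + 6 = (a - 1)*(a^2 - a - 6) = (a - 1)*(a + 2)*(a - 3)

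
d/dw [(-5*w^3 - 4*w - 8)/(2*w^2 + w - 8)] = 2*(-5*w^4 - 5*w^3 + 64*w^2 + 16*w + 20)/(4*w^4 + 4*w^3 - 31*w^2 - 16*w + 64)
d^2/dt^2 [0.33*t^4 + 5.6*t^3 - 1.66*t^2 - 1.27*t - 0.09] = 3.96*t^2 + 33.6*t - 3.32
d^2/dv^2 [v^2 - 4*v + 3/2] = 2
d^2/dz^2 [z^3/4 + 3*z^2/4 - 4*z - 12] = 3*z/2 + 3/2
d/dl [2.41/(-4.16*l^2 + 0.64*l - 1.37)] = (20.0512*l - 1.5424)/(4.16*l^2 - 0.64*l + 1.37)^2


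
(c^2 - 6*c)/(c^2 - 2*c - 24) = c/(c + 4)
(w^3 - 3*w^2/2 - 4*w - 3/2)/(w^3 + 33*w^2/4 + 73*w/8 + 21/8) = 4*(w^2 - 2*w - 3)/(4*w^2 + 31*w + 21)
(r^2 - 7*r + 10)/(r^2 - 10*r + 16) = (r - 5)/(r - 8)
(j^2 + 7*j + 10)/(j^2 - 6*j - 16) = (j + 5)/(j - 8)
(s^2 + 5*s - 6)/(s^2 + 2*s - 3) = (s + 6)/(s + 3)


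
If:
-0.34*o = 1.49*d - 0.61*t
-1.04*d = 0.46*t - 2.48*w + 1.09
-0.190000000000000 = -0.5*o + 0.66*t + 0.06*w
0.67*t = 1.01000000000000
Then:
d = 0.06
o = 2.46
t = 1.51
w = 0.74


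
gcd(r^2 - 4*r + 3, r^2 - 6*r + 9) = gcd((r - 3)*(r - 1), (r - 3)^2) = r - 3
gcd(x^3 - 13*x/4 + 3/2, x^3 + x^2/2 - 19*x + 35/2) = 1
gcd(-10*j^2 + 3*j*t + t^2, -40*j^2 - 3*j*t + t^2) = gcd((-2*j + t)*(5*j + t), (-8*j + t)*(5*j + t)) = 5*j + t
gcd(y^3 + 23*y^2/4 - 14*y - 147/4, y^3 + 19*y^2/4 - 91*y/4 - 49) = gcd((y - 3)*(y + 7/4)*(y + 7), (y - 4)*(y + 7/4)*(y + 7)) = y^2 + 35*y/4 + 49/4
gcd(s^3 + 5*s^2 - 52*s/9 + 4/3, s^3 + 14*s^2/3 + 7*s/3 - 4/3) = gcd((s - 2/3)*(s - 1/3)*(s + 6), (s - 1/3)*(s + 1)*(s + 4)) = s - 1/3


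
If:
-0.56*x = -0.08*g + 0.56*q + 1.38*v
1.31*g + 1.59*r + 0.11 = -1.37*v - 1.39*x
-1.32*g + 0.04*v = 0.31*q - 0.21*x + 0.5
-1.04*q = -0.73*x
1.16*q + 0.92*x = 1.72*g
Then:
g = -0.37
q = -0.26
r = 0.36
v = 0.23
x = -0.37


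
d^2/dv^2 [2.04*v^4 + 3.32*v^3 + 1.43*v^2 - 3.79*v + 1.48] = 24.48*v^2 + 19.92*v + 2.86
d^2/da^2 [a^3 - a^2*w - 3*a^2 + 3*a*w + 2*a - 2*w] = 6*a - 2*w - 6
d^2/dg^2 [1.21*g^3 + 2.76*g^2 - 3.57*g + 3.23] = 7.26*g + 5.52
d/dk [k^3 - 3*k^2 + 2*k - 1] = 3*k^2 - 6*k + 2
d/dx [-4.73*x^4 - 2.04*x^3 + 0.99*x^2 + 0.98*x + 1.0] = -18.92*x^3 - 6.12*x^2 + 1.98*x + 0.98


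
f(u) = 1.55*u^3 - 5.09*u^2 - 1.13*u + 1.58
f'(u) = 4.65*u^2 - 10.18*u - 1.13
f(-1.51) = -13.66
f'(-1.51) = 24.84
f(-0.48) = 0.78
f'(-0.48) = 4.83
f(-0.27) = 1.48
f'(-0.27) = 1.96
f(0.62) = -0.71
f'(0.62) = -5.65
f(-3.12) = -91.52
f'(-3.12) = 75.90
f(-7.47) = -920.10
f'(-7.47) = 334.39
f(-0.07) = 1.63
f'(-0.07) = -0.39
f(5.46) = 95.96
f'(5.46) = 81.91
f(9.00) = 709.07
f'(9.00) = 283.90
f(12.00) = 1933.46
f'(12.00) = 546.31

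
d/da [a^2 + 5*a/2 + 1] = 2*a + 5/2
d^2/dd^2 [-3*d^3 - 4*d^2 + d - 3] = -18*d - 8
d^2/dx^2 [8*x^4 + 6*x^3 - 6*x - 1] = 12*x*(8*x + 3)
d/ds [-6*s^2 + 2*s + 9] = 2 - 12*s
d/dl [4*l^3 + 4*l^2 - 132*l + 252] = 12*l^2 + 8*l - 132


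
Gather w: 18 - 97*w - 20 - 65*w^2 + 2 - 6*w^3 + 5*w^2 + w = -6*w^3 - 60*w^2 - 96*w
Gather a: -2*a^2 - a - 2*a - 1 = -2*a^2 - 3*a - 1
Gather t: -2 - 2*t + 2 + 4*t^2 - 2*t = 4*t^2 - 4*t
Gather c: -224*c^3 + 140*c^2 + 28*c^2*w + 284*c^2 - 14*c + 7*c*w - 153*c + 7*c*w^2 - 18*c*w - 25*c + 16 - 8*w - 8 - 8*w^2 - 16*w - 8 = -224*c^3 + c^2*(28*w + 424) + c*(7*w^2 - 11*w - 192) - 8*w^2 - 24*w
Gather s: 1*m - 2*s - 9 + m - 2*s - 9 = 2*m - 4*s - 18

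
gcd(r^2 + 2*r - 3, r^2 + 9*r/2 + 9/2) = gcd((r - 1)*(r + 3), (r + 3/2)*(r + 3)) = r + 3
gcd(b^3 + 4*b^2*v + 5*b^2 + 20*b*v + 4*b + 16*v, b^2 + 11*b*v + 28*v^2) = b + 4*v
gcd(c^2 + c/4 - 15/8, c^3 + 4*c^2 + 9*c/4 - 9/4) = c + 3/2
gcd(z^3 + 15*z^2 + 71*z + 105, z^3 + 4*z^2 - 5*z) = z + 5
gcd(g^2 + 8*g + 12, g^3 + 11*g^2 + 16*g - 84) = g + 6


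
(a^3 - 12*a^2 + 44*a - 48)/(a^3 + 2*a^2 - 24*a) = (a^2 - 8*a + 12)/(a*(a + 6))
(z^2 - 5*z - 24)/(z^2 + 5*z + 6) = (z - 8)/(z + 2)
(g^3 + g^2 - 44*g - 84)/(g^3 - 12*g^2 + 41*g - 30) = (g^3 + g^2 - 44*g - 84)/(g^3 - 12*g^2 + 41*g - 30)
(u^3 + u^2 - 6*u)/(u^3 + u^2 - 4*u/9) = 9*(u^2 + u - 6)/(9*u^2 + 9*u - 4)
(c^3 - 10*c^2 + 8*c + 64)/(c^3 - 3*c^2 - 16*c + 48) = (c^2 - 6*c - 16)/(c^2 + c - 12)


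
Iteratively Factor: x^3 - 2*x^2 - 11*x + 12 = (x - 1)*(x^2 - x - 12) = (x - 1)*(x + 3)*(x - 4)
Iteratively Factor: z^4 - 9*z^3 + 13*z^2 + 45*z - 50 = (z - 5)*(z^3 - 4*z^2 - 7*z + 10) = (z - 5)*(z + 2)*(z^2 - 6*z + 5) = (z - 5)*(z - 1)*(z + 2)*(z - 5)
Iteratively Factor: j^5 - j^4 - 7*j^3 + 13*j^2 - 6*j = (j - 1)*(j^4 - 7*j^2 + 6*j) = (j - 2)*(j - 1)*(j^3 + 2*j^2 - 3*j) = (j - 2)*(j - 1)*(j + 3)*(j^2 - j) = j*(j - 2)*(j - 1)*(j + 3)*(j - 1)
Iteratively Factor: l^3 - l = (l + 1)*(l^2 - l) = (l - 1)*(l + 1)*(l)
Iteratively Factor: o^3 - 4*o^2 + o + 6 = (o + 1)*(o^2 - 5*o + 6) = (o - 3)*(o + 1)*(o - 2)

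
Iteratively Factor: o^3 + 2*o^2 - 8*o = (o - 2)*(o^2 + 4*o) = (o - 2)*(o + 4)*(o)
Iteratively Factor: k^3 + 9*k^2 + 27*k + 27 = (k + 3)*(k^2 + 6*k + 9) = (k + 3)^2*(k + 3)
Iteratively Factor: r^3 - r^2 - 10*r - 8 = (r - 4)*(r^2 + 3*r + 2) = (r - 4)*(r + 1)*(r + 2)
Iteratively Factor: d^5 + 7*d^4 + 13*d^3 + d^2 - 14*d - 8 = (d - 1)*(d^4 + 8*d^3 + 21*d^2 + 22*d + 8) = (d - 1)*(d + 2)*(d^3 + 6*d^2 + 9*d + 4) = (d - 1)*(d + 1)*(d + 2)*(d^2 + 5*d + 4) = (d - 1)*(d + 1)^2*(d + 2)*(d + 4)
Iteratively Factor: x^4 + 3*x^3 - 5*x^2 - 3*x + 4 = (x - 1)*(x^3 + 4*x^2 - x - 4) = (x - 1)^2*(x^2 + 5*x + 4) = (x - 1)^2*(x + 4)*(x + 1)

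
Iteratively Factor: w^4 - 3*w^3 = (w - 3)*(w^3) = w*(w - 3)*(w^2) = w^2*(w - 3)*(w)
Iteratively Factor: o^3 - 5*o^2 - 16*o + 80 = (o + 4)*(o^2 - 9*o + 20) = (o - 4)*(o + 4)*(o - 5)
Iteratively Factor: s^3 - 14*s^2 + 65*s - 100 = (s - 4)*(s^2 - 10*s + 25) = (s - 5)*(s - 4)*(s - 5)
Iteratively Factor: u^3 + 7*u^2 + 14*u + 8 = (u + 1)*(u^2 + 6*u + 8) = (u + 1)*(u + 2)*(u + 4)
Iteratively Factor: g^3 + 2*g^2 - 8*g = (g + 4)*(g^2 - 2*g) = g*(g + 4)*(g - 2)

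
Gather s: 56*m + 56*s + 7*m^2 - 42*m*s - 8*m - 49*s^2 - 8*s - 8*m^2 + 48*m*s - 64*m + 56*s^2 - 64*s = -m^2 - 16*m + 7*s^2 + s*(6*m - 16)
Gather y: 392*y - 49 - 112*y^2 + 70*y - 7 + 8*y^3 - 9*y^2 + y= 8*y^3 - 121*y^2 + 463*y - 56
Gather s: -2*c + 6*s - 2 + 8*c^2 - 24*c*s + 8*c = 8*c^2 + 6*c + s*(6 - 24*c) - 2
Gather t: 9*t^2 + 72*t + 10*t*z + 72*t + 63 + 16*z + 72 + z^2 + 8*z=9*t^2 + t*(10*z + 144) + z^2 + 24*z + 135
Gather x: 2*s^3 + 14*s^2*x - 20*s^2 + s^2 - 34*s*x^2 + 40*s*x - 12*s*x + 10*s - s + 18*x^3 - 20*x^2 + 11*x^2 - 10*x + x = 2*s^3 - 19*s^2 + 9*s + 18*x^3 + x^2*(-34*s - 9) + x*(14*s^2 + 28*s - 9)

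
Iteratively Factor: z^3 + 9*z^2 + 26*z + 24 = (z + 3)*(z^2 + 6*z + 8) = (z + 3)*(z + 4)*(z + 2)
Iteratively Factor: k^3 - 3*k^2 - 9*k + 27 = (k - 3)*(k^2 - 9) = (k - 3)^2*(k + 3)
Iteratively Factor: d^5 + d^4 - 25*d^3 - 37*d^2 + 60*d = (d - 5)*(d^4 + 6*d^3 + 5*d^2 - 12*d) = (d - 5)*(d - 1)*(d^3 + 7*d^2 + 12*d) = d*(d - 5)*(d - 1)*(d^2 + 7*d + 12) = d*(d - 5)*(d - 1)*(d + 4)*(d + 3)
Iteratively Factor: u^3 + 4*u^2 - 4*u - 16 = (u + 2)*(u^2 + 2*u - 8) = (u + 2)*(u + 4)*(u - 2)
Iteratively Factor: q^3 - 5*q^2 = (q)*(q^2 - 5*q) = q^2*(q - 5)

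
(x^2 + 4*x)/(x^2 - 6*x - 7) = x*(x + 4)/(x^2 - 6*x - 7)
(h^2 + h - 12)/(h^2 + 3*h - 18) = (h + 4)/(h + 6)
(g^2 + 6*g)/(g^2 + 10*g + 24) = g/(g + 4)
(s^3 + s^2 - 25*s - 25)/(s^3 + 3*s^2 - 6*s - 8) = (s^2 - 25)/(s^2 + 2*s - 8)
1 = 1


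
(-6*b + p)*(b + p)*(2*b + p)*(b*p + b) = -12*b^4*p - 12*b^4 - 16*b^3*p^2 - 16*b^3*p - 3*b^2*p^3 - 3*b^2*p^2 + b*p^4 + b*p^3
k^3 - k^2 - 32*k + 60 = (k - 5)*(k - 2)*(k + 6)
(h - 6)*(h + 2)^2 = h^3 - 2*h^2 - 20*h - 24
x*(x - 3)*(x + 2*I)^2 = x^4 - 3*x^3 + 4*I*x^3 - 4*x^2 - 12*I*x^2 + 12*x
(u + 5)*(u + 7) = u^2 + 12*u + 35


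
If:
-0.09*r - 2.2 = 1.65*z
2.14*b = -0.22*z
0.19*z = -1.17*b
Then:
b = 0.00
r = -24.44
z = 0.00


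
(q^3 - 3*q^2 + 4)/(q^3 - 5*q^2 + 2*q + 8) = (q - 2)/(q - 4)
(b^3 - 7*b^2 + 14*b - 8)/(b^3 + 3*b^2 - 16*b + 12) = (b - 4)/(b + 6)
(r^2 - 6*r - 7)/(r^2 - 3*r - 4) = (r - 7)/(r - 4)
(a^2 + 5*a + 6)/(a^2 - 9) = (a + 2)/(a - 3)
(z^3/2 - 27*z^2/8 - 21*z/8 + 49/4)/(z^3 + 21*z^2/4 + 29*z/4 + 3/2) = (4*z^2 - 35*z + 49)/(2*(4*z^2 + 13*z + 3))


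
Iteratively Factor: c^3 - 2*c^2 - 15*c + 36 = (c + 4)*(c^2 - 6*c + 9) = (c - 3)*(c + 4)*(c - 3)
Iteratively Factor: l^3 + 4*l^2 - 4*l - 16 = (l + 4)*(l^2 - 4) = (l - 2)*(l + 4)*(l + 2)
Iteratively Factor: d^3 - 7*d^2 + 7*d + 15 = (d + 1)*(d^2 - 8*d + 15) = (d - 5)*(d + 1)*(d - 3)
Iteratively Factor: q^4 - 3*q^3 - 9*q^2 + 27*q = (q - 3)*(q^3 - 9*q) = (q - 3)^2*(q^2 + 3*q) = (q - 3)^2*(q + 3)*(q)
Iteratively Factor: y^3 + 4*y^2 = (y)*(y^2 + 4*y) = y^2*(y + 4)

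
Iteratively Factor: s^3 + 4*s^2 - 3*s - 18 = (s + 3)*(s^2 + s - 6) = (s + 3)^2*(s - 2)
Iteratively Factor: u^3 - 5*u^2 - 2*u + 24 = (u + 2)*(u^2 - 7*u + 12) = (u - 4)*(u + 2)*(u - 3)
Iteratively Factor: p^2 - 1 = (p + 1)*(p - 1)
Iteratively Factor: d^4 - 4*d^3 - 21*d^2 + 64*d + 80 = (d + 4)*(d^3 - 8*d^2 + 11*d + 20) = (d - 4)*(d + 4)*(d^2 - 4*d - 5) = (d - 4)*(d + 1)*(d + 4)*(d - 5)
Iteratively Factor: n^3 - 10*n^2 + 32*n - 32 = (n - 2)*(n^2 - 8*n + 16) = (n - 4)*(n - 2)*(n - 4)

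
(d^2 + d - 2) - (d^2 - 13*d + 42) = 14*d - 44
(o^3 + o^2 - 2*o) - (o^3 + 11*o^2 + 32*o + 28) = -10*o^2 - 34*o - 28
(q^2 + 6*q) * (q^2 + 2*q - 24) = q^4 + 8*q^3 - 12*q^2 - 144*q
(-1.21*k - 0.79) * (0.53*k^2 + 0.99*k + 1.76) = -0.6413*k^3 - 1.6166*k^2 - 2.9117*k - 1.3904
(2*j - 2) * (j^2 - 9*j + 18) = 2*j^3 - 20*j^2 + 54*j - 36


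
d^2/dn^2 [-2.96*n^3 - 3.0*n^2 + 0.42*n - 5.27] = -17.76*n - 6.0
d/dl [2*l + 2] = 2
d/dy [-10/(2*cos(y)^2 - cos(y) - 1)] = 10*(1 - 4*cos(y))*sin(y)/(cos(y) - cos(2*y))^2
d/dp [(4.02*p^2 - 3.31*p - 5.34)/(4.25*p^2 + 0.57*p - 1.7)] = (16.3589*p^2 + 31.722*p + 8.6708)/(18.0625*p^4 + 4.845*p^3 - 14.1251*p^2 - 1.938*p + 2.89)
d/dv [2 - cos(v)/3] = sin(v)/3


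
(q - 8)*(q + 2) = q^2 - 6*q - 16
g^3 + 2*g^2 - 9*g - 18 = (g - 3)*(g + 2)*(g + 3)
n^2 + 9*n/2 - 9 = (n - 3/2)*(n + 6)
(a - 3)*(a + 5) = a^2 + 2*a - 15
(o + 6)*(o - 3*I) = o^2 + 6*o - 3*I*o - 18*I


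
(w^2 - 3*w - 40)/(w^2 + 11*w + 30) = (w - 8)/(w + 6)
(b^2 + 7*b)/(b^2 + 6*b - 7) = b/(b - 1)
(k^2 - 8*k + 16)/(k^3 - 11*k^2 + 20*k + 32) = (k - 4)/(k^2 - 7*k - 8)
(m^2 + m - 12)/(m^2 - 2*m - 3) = (m + 4)/(m + 1)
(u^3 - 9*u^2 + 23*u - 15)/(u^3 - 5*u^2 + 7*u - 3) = (u - 5)/(u - 1)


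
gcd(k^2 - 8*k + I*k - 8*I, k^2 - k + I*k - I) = k + I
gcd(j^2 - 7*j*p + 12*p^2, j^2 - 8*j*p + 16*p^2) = -j + 4*p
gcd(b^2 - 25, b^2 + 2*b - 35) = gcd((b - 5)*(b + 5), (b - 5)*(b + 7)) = b - 5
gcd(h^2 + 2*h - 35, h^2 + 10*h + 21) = h + 7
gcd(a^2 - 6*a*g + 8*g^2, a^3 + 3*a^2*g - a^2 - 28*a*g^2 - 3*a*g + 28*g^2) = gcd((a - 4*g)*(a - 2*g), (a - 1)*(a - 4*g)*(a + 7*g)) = a - 4*g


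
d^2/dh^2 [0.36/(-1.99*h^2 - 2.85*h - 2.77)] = (2.851272*h^2 + 4.08348*h - 0.36*(3.98*h + 2.85)*(7.96*h + 5.7) + 3.968856)/(1.99*h^2 + 2.85*h + 2.77)^3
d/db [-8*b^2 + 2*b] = 2 - 16*b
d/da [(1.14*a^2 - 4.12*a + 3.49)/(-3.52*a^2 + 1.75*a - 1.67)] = (-12.5074*a^2 + 20.762*a + 0.7729)/(12.3904*a^4 - 12.32*a^3 + 14.8193*a^2 - 5.845*a + 2.7889)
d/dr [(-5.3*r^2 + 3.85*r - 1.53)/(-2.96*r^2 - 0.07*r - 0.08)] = (11.767*r^2 - 8.2096*r - 0.4151)/(8.7616*r^4 + 0.4144*r^3 + 0.4785*r^2 + 0.0112*r + 0.0064)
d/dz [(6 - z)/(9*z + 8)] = -62/(9*z + 8)^2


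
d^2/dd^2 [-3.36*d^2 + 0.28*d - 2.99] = -6.72000000000000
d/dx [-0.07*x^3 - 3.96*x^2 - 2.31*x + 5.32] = -0.21*x^2 - 7.92*x - 2.31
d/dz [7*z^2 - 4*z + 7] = 14*z - 4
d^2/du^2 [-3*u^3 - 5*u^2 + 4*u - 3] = -18*u - 10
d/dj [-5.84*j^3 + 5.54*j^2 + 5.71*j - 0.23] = -17.52*j^2 + 11.08*j + 5.71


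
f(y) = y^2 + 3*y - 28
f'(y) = 2*y + 3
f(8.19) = 63.65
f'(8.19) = 19.38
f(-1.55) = -30.25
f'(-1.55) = -0.10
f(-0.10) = -28.29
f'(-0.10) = 2.80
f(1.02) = -23.90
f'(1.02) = 5.04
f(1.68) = -20.14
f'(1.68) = 6.36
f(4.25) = 2.81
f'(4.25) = 11.50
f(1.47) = -21.43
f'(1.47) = 5.94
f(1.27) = -22.58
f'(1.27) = 5.54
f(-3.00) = -28.00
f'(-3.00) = -3.00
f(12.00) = 152.00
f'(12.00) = 27.00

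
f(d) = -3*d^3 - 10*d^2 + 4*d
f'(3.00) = -137.00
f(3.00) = -159.00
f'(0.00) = 4.00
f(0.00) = 0.00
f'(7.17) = -602.08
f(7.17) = -1591.21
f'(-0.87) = 14.59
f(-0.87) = -9.07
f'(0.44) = -6.54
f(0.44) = -0.43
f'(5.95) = -433.62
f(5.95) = -962.16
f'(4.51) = -269.26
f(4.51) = -460.56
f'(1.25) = -35.06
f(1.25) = -16.48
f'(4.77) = -296.18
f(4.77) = -534.04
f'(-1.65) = 12.50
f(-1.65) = -20.35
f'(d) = -9*d^2 - 20*d + 4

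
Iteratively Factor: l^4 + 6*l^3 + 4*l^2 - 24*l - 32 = (l + 2)*(l^3 + 4*l^2 - 4*l - 16) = (l + 2)^2*(l^2 + 2*l - 8) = (l - 2)*(l + 2)^2*(l + 4)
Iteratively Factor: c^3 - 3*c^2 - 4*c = (c + 1)*(c^2 - 4*c) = c*(c + 1)*(c - 4)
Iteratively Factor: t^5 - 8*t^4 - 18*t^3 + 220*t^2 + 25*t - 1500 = (t + 3)*(t^4 - 11*t^3 + 15*t^2 + 175*t - 500) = (t - 5)*(t + 3)*(t^3 - 6*t^2 - 15*t + 100) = (t - 5)*(t + 3)*(t + 4)*(t^2 - 10*t + 25) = (t - 5)^2*(t + 3)*(t + 4)*(t - 5)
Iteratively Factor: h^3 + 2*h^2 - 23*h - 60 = (h + 4)*(h^2 - 2*h - 15) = (h + 3)*(h + 4)*(h - 5)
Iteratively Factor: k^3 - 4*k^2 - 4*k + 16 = (k - 4)*(k^2 - 4) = (k - 4)*(k - 2)*(k + 2)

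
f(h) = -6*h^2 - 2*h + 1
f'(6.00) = -74.00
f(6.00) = -227.00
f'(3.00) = -38.00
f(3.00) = -59.00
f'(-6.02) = 70.24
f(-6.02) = -204.40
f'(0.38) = -6.56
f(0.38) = -0.63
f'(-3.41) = 38.92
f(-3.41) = -61.95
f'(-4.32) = 49.84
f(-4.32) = -102.33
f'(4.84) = -60.08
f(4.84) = -149.23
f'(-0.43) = 3.16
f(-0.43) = 0.75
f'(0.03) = -2.36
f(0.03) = 0.93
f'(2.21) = -28.52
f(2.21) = -32.72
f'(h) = -12*h - 2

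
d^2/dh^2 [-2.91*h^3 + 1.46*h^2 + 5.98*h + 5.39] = 2.92 - 17.46*h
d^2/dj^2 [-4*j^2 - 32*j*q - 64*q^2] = -8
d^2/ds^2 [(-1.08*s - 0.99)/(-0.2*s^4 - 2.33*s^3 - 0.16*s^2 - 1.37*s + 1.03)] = (0.5184*s^7 + 8.84448*s^6 + 49.226832*s^5 + 65.705796*s^4 + 4.600152*s^3 + 52.663122*s^2 + 16.625358*s + 7.090542)/(0.008*s^12 + 0.2796*s^11 + 3.27654*s^10 + 13.261097*s^9 + 6.328152*s^8 + 19.874883*s^7 - 12.778409*s^6 + 9.227523*s^5 - 18.26883*s^4 + 8.632388*s^3 - 5.290389*s^2 + 4.360299*s - 1.092727)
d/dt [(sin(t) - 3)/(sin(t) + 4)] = 7*cos(t)/(sin(t) + 4)^2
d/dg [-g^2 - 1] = -2*g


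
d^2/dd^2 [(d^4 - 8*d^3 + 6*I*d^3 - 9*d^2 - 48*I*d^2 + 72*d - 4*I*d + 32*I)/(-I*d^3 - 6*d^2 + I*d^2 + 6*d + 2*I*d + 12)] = (d^6*(168 - 172*I) + d^5*(-300 + 780*I) + d^4*(1500 - 1308*I) + d^3*(-4444 - 8932*I) + d^2*(-1176 + 5904*I) + d*(-9024 - 22752*I) - 10048 + 13920*I)/(d^9 + d^8*(-3 - 18*I) + d^7*(-111 + 54*I) + d^6*(335 + 270*I) + d^5*(330 - 846*I) + d^4*(-1200 - 756*I) + d^3*(-656 + 2592*I) + d^2*(1296 + 1440*I) + d*(864 - 2592*I) - 1728*I)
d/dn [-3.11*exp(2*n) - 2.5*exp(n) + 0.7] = (-6.22*exp(n) - 2.5)*exp(n)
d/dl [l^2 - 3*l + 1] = 2*l - 3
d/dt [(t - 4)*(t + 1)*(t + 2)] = 3*t^2 - 2*t - 10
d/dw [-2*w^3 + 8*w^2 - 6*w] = -6*w^2 + 16*w - 6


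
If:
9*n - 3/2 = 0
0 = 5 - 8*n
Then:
No Solution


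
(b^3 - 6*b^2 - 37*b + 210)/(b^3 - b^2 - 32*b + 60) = (b - 7)/(b - 2)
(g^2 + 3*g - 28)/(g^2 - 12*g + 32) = (g + 7)/(g - 8)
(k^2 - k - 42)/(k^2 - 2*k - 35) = (k + 6)/(k + 5)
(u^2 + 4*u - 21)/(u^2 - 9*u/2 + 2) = 2*(u^2 + 4*u - 21)/(2*u^2 - 9*u + 4)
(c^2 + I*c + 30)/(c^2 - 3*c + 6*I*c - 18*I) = (c - 5*I)/(c - 3)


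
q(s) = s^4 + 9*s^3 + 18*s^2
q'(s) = 4*s^3 + 27*s^2 + 36*s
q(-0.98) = 9.74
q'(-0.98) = -13.11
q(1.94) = 147.62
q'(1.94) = 200.66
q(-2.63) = 8.62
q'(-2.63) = 19.31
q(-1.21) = 12.55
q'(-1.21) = -11.12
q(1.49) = 74.66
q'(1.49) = 126.81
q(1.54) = 81.18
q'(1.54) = 134.08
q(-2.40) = 12.44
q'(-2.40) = 13.82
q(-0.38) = 2.13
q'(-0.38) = -10.00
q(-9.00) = 1458.00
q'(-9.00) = -1053.00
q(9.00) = 14580.00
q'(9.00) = 5427.00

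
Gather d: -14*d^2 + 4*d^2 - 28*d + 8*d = -10*d^2 - 20*d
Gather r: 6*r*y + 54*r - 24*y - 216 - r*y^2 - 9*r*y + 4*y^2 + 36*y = r*(-y^2 - 3*y + 54) + 4*y^2 + 12*y - 216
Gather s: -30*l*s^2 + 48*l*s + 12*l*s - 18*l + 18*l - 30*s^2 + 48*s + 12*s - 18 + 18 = s^2*(-30*l - 30) + s*(60*l + 60)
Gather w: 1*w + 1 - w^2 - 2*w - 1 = -w^2 - w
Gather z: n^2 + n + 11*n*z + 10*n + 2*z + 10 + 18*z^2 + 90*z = n^2 + 11*n + 18*z^2 + z*(11*n + 92) + 10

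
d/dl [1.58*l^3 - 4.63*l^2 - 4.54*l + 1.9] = 4.74*l^2 - 9.26*l - 4.54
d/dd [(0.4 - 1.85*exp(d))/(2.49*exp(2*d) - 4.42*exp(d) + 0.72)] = (4.6065*exp(2*d) - 1.992*exp(d) + 0.436)*exp(d)/(6.2001*exp(4*d) - 22.0116*exp(3*d) + 23.122*exp(2*d) - 6.3648*exp(d) + 0.5184)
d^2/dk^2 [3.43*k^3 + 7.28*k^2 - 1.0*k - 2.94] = 20.58*k + 14.56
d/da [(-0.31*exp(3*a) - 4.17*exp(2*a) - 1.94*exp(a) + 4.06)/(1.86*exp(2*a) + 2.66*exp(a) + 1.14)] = (-0.5766*exp(4*a) - 1.6492*exp(3*a) - 8.544*exp(2*a) - 24.6108*exp(a) - 13.0112)*exp(a)/(3.4596*exp(4*a) + 9.8952*exp(3*a) + 11.3164*exp(2*a) + 6.0648*exp(a) + 1.2996)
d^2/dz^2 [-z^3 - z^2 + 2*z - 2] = -6*z - 2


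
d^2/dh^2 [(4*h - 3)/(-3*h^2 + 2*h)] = 6*(-12*h^3 + 27*h^2 - 18*h + 4)/(h^3*(27*h^3 - 54*h^2 + 36*h - 8))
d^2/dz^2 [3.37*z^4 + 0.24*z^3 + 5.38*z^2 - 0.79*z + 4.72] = 40.44*z^2 + 1.44*z + 10.76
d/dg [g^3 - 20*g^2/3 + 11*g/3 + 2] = 3*g^2 - 40*g/3 + 11/3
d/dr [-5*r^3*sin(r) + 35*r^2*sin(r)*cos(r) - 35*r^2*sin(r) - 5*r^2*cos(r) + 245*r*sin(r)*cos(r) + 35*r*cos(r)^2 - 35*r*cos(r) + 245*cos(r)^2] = -5*r^3*cos(r) - 10*r^2*sin(r) - 35*r^2*cos(r) + 35*r^2*cos(2*r) - 35*r*sin(r) - 10*r*cos(r) + 245*r*cos(2*r) - 245*sin(2*r)/2 - 35*cos(r) + 35*cos(2*r)/2 + 35/2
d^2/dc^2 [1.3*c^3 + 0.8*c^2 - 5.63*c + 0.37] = 7.8*c + 1.6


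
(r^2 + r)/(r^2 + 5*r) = (r + 1)/(r + 5)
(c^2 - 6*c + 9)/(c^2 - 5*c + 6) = (c - 3)/(c - 2)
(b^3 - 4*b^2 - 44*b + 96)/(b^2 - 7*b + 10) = (b^2 - 2*b - 48)/(b - 5)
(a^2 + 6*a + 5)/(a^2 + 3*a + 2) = (a + 5)/(a + 2)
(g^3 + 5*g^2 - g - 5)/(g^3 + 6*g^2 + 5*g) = (g - 1)/g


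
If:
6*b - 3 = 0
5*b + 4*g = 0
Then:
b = 1/2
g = -5/8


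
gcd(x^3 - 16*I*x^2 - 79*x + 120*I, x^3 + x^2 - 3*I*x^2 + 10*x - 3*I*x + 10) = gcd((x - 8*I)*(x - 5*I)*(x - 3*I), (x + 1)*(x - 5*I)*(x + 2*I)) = x - 5*I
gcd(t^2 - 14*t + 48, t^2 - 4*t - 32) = t - 8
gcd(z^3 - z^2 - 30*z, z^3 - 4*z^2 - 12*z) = z^2 - 6*z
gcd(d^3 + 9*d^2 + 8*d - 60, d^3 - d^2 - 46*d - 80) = d + 5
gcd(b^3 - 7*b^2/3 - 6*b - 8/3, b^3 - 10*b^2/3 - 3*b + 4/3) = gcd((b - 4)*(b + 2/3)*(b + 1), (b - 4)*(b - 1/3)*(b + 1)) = b^2 - 3*b - 4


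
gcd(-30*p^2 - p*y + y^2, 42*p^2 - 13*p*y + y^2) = -6*p + y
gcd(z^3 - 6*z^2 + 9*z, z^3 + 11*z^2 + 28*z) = z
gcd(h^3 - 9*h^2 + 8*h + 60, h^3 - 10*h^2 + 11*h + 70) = h^2 - 3*h - 10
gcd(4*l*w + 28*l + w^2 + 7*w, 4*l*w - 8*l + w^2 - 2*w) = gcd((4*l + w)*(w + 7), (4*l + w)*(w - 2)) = 4*l + w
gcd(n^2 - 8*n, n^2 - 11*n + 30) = 1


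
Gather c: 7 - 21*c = 7 - 21*c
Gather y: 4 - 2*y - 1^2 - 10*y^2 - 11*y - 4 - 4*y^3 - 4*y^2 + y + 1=-4*y^3 - 14*y^2 - 12*y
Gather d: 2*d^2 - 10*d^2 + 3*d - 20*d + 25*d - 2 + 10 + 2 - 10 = -8*d^2 + 8*d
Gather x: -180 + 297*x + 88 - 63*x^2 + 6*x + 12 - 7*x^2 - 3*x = -70*x^2 + 300*x - 80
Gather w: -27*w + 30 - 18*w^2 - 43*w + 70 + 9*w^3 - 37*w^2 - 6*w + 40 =9*w^3 - 55*w^2 - 76*w + 140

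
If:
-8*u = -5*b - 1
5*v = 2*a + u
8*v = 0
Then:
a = -u/2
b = 8*u/5 - 1/5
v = 0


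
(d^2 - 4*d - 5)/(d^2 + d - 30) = (d + 1)/(d + 6)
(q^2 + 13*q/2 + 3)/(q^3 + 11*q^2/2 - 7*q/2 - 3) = 1/(q - 1)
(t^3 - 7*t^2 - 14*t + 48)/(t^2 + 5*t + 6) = (t^2 - 10*t + 16)/(t + 2)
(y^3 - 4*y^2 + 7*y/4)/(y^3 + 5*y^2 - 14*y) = (y^2 - 4*y + 7/4)/(y^2 + 5*y - 14)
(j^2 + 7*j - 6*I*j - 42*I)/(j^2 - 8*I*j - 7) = (j^2 + j*(7 - 6*I) - 42*I)/(j^2 - 8*I*j - 7)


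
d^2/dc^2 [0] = 0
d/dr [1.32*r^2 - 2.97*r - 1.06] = 2.64*r - 2.97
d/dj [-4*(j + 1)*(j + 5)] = -8*j - 24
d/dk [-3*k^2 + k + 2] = 1 - 6*k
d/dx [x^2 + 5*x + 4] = 2*x + 5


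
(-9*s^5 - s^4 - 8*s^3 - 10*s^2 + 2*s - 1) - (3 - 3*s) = -9*s^5 - s^4 - 8*s^3 - 10*s^2 + 5*s - 4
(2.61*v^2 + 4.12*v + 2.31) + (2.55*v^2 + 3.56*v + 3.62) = 5.16*v^2 + 7.68*v + 5.93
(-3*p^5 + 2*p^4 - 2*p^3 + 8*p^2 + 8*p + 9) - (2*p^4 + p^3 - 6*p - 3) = -3*p^5 - 3*p^3 + 8*p^2 + 14*p + 12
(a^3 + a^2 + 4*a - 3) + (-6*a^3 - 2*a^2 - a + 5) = -5*a^3 - a^2 + 3*a + 2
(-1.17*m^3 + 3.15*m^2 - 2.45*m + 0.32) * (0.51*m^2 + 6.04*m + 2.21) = -0.5967*m^5 - 5.4603*m^4 + 15.1908*m^3 - 7.6733*m^2 - 3.4817*m + 0.7072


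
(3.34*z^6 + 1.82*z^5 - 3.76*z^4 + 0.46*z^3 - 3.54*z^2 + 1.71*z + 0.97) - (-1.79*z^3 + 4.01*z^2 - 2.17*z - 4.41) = 3.34*z^6 + 1.82*z^5 - 3.76*z^4 + 2.25*z^3 - 7.55*z^2 + 3.88*z + 5.38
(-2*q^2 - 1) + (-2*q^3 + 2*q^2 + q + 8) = -2*q^3 + q + 7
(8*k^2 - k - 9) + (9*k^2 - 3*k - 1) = 17*k^2 - 4*k - 10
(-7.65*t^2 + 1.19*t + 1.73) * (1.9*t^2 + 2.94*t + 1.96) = -14.535*t^4 - 20.23*t^3 - 8.2084*t^2 + 7.4186*t + 3.3908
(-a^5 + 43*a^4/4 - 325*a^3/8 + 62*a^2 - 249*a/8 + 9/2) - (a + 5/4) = -a^5 + 43*a^4/4 - 325*a^3/8 + 62*a^2 - 257*a/8 + 13/4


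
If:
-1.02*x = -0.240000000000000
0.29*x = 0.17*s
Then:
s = 0.40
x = 0.24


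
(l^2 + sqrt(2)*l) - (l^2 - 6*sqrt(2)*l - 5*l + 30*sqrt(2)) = 5*l + 7*sqrt(2)*l - 30*sqrt(2)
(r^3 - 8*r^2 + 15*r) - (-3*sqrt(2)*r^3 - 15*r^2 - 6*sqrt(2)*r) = r^3 + 3*sqrt(2)*r^3 + 7*r^2 + 6*sqrt(2)*r + 15*r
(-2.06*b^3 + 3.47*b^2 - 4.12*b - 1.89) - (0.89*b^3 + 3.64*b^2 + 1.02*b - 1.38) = -2.95*b^3 - 0.17*b^2 - 5.14*b - 0.51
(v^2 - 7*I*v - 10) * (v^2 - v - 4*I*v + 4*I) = v^4 - v^3 - 11*I*v^3 - 38*v^2 + 11*I*v^2 + 38*v + 40*I*v - 40*I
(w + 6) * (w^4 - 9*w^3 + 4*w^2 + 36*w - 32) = w^5 - 3*w^4 - 50*w^3 + 60*w^2 + 184*w - 192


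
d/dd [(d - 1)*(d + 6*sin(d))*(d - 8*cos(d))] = (d - 1)*(d + 6*sin(d))*(8*sin(d) + 1) + (d - 1)*(d - 8*cos(d))*(6*cos(d) + 1) + (d + 6*sin(d))*(d - 8*cos(d))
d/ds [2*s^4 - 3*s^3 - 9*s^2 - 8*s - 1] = 8*s^3 - 9*s^2 - 18*s - 8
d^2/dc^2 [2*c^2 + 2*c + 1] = 4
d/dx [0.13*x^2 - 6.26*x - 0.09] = 0.26*x - 6.26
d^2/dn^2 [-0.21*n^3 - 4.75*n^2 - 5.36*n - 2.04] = -1.26*n - 9.5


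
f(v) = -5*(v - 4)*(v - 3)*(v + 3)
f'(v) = -5*(v - 4)*(v - 3) - 5*(v - 4)*(v + 3) - 5*(v - 3)*(v + 3) = -15*v^2 + 40*v + 45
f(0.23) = -168.65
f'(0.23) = 53.41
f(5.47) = -153.77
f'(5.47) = -185.01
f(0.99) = -120.70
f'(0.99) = 69.90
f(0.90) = -126.94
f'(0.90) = 68.85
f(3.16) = 4.14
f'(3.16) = 21.62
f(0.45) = -156.16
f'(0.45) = 59.96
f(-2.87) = -26.21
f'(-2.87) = -193.35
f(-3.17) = 37.60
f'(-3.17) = -232.53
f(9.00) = -1800.00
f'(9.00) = -810.00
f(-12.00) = 10800.00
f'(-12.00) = -2595.00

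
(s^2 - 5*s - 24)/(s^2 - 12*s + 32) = (s + 3)/(s - 4)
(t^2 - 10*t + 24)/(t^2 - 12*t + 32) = (t - 6)/(t - 8)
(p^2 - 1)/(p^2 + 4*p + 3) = (p - 1)/(p + 3)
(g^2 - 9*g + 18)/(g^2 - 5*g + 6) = (g - 6)/(g - 2)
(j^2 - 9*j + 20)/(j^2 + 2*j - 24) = (j - 5)/(j + 6)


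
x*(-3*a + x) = -3*a*x + x^2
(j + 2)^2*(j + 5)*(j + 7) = j^4 + 16*j^3 + 87*j^2 + 188*j + 140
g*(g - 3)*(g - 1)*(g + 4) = g^4 - 13*g^2 + 12*g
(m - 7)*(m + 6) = m^2 - m - 42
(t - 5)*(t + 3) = t^2 - 2*t - 15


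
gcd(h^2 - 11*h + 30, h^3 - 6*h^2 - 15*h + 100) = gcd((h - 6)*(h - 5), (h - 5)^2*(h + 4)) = h - 5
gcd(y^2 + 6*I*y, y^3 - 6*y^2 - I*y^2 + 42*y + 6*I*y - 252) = y + 6*I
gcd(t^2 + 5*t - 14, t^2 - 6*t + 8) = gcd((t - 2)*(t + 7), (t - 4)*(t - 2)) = t - 2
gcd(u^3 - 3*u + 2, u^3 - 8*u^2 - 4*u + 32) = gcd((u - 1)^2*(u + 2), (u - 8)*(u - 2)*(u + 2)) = u + 2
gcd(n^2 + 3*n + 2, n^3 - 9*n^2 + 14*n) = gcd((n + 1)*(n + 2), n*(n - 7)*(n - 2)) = 1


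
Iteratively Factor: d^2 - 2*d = (d - 2)*(d)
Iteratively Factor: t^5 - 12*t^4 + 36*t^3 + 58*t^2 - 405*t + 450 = (t + 3)*(t^4 - 15*t^3 + 81*t^2 - 185*t + 150) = (t - 3)*(t + 3)*(t^3 - 12*t^2 + 45*t - 50) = (t - 5)*(t - 3)*(t + 3)*(t^2 - 7*t + 10) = (t - 5)*(t - 3)*(t - 2)*(t + 3)*(t - 5)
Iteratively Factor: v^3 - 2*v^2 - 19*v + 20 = (v - 5)*(v^2 + 3*v - 4) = (v - 5)*(v - 1)*(v + 4)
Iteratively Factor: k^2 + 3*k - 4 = (k + 4)*(k - 1)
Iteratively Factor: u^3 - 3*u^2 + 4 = (u - 2)*(u^2 - u - 2) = (u - 2)*(u + 1)*(u - 2)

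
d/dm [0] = 0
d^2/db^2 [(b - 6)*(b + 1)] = 2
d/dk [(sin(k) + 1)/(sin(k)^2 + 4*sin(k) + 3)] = -cos(k)/(sin(k) + 3)^2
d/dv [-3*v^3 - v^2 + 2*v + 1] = -9*v^2 - 2*v + 2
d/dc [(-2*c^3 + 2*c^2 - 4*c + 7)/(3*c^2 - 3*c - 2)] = (-6*c^4 + 12*c^3 + 18*c^2 - 50*c + 29)/(9*c^4 - 18*c^3 - 3*c^2 + 12*c + 4)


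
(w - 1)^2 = w^2 - 2*w + 1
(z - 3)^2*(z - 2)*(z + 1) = z^4 - 7*z^3 + 13*z^2 + 3*z - 18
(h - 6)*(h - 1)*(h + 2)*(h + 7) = h^4 + 2*h^3 - 43*h^2 - 44*h + 84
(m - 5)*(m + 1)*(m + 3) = m^3 - m^2 - 17*m - 15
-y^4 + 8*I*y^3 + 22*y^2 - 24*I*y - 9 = (y - 3*I)^2*(I*y + 1)^2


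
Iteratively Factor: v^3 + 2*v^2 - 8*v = (v + 4)*(v^2 - 2*v) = v*(v + 4)*(v - 2)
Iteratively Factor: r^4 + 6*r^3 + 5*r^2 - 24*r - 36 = (r + 2)*(r^3 + 4*r^2 - 3*r - 18) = (r + 2)*(r + 3)*(r^2 + r - 6) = (r + 2)*(r + 3)^2*(r - 2)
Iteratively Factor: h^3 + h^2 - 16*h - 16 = (h + 1)*(h^2 - 16) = (h + 1)*(h + 4)*(h - 4)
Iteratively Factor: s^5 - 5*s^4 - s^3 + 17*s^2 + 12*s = (s - 4)*(s^4 - s^3 - 5*s^2 - 3*s) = (s - 4)*(s - 3)*(s^3 + 2*s^2 + s) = s*(s - 4)*(s - 3)*(s^2 + 2*s + 1) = s*(s - 4)*(s - 3)*(s + 1)*(s + 1)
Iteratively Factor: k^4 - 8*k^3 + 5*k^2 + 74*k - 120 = (k - 4)*(k^3 - 4*k^2 - 11*k + 30) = (k - 4)*(k - 2)*(k^2 - 2*k - 15) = (k - 4)*(k - 2)*(k + 3)*(k - 5)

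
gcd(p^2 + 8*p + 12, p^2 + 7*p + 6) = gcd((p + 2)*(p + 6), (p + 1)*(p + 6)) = p + 6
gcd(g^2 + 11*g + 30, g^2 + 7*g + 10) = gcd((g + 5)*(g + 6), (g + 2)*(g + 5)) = g + 5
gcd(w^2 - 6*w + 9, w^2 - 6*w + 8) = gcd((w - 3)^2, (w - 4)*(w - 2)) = 1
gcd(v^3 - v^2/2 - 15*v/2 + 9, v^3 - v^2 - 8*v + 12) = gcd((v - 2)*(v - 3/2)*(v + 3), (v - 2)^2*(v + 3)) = v^2 + v - 6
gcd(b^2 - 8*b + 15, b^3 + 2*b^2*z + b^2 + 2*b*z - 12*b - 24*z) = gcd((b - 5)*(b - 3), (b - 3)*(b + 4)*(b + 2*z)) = b - 3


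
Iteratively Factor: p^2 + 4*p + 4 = (p + 2)*(p + 2)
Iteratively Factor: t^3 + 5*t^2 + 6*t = (t)*(t^2 + 5*t + 6) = t*(t + 3)*(t + 2)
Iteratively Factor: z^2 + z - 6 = (z + 3)*(z - 2)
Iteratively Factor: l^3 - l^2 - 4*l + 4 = (l - 1)*(l^2 - 4) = (l - 1)*(l + 2)*(l - 2)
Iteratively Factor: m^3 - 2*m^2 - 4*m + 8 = (m - 2)*(m^2 - 4) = (m - 2)*(m + 2)*(m - 2)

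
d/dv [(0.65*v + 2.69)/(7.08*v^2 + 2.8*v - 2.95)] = (4.602*v^2 + 1.82*v - (0.65*v + 2.69)*(14.16*v + 2.8) - 1.9175)/(7.08*v^2 + 2.8*v - 2.95)^2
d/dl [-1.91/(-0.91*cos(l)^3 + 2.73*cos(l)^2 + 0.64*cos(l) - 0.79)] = (5.2143*cos(l)^2 - 10.4286*cos(l) - 1.2224)*sin(l)/(0.91*cos(l)^3 - 2.73*cos(l)^2 - 0.64*cos(l) + 0.79)^2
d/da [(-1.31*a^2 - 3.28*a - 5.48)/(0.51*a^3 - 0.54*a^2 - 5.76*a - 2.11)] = (0.6681*a^4 + 3.3456*a^3 + 14.1588*a^2 - 0.3902*a - 24.644)/(0.2601*a^6 - 0.5508*a^5 - 5.5836*a^4 + 4.0686*a^3 + 35.4564*a^2 + 24.3072*a + 4.4521)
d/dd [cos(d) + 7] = -sin(d)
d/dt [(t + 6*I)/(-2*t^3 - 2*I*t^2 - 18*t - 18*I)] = (-t^3 - I*t^2 - 9*t + (t + 6*I)*(3*t^2 + 2*I*t + 9) - 9*I)/(2*(t^3 + I*t^2 + 9*t + 9*I)^2)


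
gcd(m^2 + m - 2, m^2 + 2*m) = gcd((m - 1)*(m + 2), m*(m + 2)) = m + 2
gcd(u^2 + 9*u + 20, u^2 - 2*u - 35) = u + 5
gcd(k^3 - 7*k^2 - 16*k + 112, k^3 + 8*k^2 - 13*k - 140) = k - 4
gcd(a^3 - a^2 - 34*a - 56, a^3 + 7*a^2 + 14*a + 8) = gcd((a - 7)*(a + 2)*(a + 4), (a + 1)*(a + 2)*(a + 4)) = a^2 + 6*a + 8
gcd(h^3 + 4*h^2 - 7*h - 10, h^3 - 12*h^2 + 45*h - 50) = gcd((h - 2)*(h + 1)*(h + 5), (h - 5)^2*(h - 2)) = h - 2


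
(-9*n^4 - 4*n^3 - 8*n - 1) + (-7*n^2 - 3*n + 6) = -9*n^4 - 4*n^3 - 7*n^2 - 11*n + 5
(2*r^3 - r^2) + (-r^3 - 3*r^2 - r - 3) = r^3 - 4*r^2 - r - 3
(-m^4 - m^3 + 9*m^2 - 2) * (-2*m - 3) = 2*m^5 + 5*m^4 - 15*m^3 - 27*m^2 + 4*m + 6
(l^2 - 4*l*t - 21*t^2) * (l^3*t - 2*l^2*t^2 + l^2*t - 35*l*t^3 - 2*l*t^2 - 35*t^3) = l^5*t - 6*l^4*t^2 + l^4*t - 48*l^3*t^3 - 6*l^3*t^2 + 182*l^2*t^4 - 48*l^2*t^3 + 735*l*t^5 + 182*l*t^4 + 735*t^5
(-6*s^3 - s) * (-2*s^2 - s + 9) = 12*s^5 + 6*s^4 - 52*s^3 + s^2 - 9*s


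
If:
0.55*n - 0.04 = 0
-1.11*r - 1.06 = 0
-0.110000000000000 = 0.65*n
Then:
No Solution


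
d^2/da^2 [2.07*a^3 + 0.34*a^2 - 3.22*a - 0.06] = 12.42*a + 0.68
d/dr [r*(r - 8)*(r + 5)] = 3*r^2 - 6*r - 40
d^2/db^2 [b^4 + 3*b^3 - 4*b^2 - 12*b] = 12*b^2 + 18*b - 8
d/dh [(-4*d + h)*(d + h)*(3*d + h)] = -13*d^2 + 3*h^2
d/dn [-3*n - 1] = -3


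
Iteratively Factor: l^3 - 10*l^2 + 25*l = (l - 5)*(l^2 - 5*l) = (l - 5)^2*(l)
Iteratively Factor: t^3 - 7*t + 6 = (t + 3)*(t^2 - 3*t + 2) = (t - 2)*(t + 3)*(t - 1)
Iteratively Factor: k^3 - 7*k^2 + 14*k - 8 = (k - 4)*(k^2 - 3*k + 2) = (k - 4)*(k - 2)*(k - 1)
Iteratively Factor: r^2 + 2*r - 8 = (r - 2)*(r + 4)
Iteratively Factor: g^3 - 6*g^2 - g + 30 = (g - 5)*(g^2 - g - 6) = (g - 5)*(g + 2)*(g - 3)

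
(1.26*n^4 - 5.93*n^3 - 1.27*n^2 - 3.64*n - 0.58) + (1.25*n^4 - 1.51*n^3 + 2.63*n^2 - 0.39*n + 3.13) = 2.51*n^4 - 7.44*n^3 + 1.36*n^2 - 4.03*n + 2.55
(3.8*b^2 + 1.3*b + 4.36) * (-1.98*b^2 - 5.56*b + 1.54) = -7.524*b^4 - 23.702*b^3 - 10.0088*b^2 - 22.2396*b + 6.7144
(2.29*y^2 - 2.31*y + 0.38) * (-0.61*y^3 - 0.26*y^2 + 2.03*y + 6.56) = -1.3969*y^5 + 0.8137*y^4 + 5.0175*y^3 + 10.2343*y^2 - 14.3822*y + 2.4928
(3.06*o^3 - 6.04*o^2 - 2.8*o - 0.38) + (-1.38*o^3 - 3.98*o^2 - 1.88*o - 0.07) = 1.68*o^3 - 10.02*o^2 - 4.68*o - 0.45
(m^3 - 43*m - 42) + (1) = m^3 - 43*m - 41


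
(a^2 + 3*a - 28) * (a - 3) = a^3 - 37*a + 84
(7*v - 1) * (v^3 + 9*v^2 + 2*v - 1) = 7*v^4 + 62*v^3 + 5*v^2 - 9*v + 1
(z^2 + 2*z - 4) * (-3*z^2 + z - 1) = -3*z^4 - 5*z^3 + 13*z^2 - 6*z + 4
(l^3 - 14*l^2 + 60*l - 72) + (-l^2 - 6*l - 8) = l^3 - 15*l^2 + 54*l - 80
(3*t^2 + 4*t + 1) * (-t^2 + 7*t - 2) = -3*t^4 + 17*t^3 + 21*t^2 - t - 2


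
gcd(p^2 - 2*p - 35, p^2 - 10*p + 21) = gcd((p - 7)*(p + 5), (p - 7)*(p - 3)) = p - 7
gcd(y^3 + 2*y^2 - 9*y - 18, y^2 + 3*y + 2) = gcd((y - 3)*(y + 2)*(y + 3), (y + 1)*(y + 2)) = y + 2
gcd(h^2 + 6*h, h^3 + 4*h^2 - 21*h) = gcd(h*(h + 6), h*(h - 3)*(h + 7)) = h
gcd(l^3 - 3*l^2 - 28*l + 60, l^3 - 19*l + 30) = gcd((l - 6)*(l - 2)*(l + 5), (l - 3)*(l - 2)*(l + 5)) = l^2 + 3*l - 10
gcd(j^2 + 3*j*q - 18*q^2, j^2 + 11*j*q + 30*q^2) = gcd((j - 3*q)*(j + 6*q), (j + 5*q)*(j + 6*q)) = j + 6*q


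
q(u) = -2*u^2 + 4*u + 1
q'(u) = 4 - 4*u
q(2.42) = -1.03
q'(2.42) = -5.68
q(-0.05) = 0.80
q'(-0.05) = 4.20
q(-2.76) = -25.28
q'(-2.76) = 15.04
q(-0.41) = -0.98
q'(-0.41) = 5.64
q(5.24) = -32.96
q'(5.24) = -16.96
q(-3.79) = -42.89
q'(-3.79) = 19.16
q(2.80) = -3.48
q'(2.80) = -7.20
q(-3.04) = -29.64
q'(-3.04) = 16.16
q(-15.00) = -509.00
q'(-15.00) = 64.00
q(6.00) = -47.00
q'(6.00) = -20.00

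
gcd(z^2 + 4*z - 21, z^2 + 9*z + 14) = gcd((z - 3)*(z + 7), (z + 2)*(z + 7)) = z + 7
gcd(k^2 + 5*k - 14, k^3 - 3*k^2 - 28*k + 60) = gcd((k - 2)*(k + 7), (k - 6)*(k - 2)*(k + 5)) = k - 2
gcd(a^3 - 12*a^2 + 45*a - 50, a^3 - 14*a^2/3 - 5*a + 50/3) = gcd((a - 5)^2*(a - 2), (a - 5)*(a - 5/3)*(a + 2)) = a - 5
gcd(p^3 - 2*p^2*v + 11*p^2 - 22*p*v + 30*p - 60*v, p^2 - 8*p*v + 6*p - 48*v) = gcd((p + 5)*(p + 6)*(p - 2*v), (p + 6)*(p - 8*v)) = p + 6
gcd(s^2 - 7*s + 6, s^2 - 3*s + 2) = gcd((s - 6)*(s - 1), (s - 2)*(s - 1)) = s - 1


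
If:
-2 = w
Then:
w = -2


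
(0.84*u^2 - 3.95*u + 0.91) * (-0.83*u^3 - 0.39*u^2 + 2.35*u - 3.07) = -0.6972*u^5 + 2.9509*u^4 + 2.7592*u^3 - 12.2162*u^2 + 14.265*u - 2.7937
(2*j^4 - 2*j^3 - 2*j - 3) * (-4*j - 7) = -8*j^5 - 6*j^4 + 14*j^3 + 8*j^2 + 26*j + 21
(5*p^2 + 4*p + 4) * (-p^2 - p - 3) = -5*p^4 - 9*p^3 - 23*p^2 - 16*p - 12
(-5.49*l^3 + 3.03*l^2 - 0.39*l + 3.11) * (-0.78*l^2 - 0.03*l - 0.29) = 4.2822*l^5 - 2.1987*l^4 + 1.8054*l^3 - 3.2928*l^2 + 0.0198*l - 0.9019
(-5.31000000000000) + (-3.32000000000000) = -8.63000000000000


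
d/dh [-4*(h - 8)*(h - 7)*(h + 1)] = -12*h^2 + 112*h - 164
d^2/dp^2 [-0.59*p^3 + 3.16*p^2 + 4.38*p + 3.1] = 6.32 - 3.54*p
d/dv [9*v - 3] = 9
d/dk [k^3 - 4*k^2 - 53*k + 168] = 3*k^2 - 8*k - 53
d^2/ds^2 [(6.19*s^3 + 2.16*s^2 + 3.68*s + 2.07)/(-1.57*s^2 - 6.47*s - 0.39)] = (2.8421709430404e-14*s^5 - 484.917204*s^3 - 116.394012*s^2 - 118.290528*s - 152.854788)/(3.869893*s^6 + 47.843709*s^5 + 200.048772*s^4 + 294.609509*s^3 + 49.693644*s^2 + 2.952261*s + 0.059319)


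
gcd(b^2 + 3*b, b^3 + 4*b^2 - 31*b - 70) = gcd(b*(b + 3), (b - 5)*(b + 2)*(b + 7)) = 1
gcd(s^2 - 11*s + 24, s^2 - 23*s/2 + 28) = s - 8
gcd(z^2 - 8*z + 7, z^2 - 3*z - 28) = z - 7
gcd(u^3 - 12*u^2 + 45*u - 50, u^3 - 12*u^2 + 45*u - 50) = u^3 - 12*u^2 + 45*u - 50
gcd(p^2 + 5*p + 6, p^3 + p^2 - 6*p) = p + 3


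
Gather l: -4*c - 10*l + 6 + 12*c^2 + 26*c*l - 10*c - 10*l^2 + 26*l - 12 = 12*c^2 - 14*c - 10*l^2 + l*(26*c + 16) - 6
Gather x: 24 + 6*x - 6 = 6*x + 18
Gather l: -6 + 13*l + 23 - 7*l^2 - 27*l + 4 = -7*l^2 - 14*l + 21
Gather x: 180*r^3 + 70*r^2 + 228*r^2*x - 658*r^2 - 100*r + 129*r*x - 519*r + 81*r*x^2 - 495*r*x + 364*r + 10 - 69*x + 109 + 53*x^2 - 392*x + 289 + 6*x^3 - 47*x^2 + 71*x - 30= 180*r^3 - 588*r^2 - 255*r + 6*x^3 + x^2*(81*r + 6) + x*(228*r^2 - 366*r - 390) + 378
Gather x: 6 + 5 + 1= 12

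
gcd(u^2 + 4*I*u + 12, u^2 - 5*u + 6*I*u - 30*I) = u + 6*I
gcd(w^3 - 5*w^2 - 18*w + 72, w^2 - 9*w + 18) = w^2 - 9*w + 18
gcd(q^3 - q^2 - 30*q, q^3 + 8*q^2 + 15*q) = q^2 + 5*q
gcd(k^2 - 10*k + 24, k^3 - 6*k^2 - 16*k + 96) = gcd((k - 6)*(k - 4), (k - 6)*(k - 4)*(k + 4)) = k^2 - 10*k + 24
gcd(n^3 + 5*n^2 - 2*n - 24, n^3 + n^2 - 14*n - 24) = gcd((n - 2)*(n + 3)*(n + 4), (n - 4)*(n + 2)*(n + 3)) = n + 3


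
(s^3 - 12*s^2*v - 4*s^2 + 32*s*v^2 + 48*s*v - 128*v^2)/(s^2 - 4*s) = s - 12*v + 32*v^2/s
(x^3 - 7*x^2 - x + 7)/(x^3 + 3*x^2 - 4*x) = (x^2 - 6*x - 7)/(x*(x + 4))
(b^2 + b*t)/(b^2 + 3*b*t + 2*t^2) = b/(b + 2*t)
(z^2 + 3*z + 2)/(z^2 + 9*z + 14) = (z + 1)/(z + 7)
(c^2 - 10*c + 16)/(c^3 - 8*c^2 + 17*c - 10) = (c - 8)/(c^2 - 6*c + 5)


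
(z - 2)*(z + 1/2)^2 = z^3 - z^2 - 7*z/4 - 1/2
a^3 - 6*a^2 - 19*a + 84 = (a - 7)*(a - 3)*(a + 4)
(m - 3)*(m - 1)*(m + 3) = m^3 - m^2 - 9*m + 9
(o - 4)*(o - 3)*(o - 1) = o^3 - 8*o^2 + 19*o - 12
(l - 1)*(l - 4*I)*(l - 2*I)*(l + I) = l^4 - l^3 - 5*I*l^3 - 2*l^2 + 5*I*l^2 + 2*l - 8*I*l + 8*I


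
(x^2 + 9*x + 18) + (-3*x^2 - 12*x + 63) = -2*x^2 - 3*x + 81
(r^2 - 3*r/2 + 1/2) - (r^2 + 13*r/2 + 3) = -8*r - 5/2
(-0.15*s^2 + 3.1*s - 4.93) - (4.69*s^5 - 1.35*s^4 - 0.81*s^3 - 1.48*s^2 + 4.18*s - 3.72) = -4.69*s^5 + 1.35*s^4 + 0.81*s^3 + 1.33*s^2 - 1.08*s - 1.21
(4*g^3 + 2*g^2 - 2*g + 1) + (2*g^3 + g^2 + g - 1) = 6*g^3 + 3*g^2 - g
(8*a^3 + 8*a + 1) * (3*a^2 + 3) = 24*a^5 + 48*a^3 + 3*a^2 + 24*a + 3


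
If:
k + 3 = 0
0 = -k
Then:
No Solution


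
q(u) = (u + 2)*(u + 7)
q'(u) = 2*u + 9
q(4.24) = 70.14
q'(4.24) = 17.48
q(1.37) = 28.21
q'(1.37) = 11.74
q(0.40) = 17.76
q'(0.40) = 9.80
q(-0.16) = 12.59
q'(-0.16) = 8.68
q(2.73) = 46.02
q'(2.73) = 14.46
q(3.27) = 54.12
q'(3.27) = 15.54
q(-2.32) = -1.50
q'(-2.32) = 4.36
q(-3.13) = -4.37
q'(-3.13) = 2.74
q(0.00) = 14.00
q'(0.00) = 9.00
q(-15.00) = 104.00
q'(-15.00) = -21.00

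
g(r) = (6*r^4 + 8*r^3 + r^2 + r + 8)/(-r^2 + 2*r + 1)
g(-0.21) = 14.50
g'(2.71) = 1291.42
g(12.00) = -1163.06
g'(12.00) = -162.74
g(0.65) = 6.57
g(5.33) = -363.93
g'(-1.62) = 4.88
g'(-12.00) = 124.55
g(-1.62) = -3.35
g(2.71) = -542.03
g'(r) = (2*r - 2)*(6*r^4 + 8*r^3 + r^2 + r + 8)/(-r^2 + 2*r + 1)^2 + (24*r^3 + 24*r^2 + 2*r + 1)/(-r^2 + 2*r + 1)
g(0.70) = 7.00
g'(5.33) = -70.21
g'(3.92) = -15.31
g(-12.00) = -663.07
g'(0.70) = 9.52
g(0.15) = 6.42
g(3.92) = -295.10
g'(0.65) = 7.69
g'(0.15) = -7.04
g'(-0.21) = -62.85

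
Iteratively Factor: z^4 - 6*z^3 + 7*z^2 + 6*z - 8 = (z - 4)*(z^3 - 2*z^2 - z + 2) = (z - 4)*(z - 1)*(z^2 - z - 2) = (z - 4)*(z - 2)*(z - 1)*(z + 1)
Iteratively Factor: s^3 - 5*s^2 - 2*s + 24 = (s + 2)*(s^2 - 7*s + 12) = (s - 3)*(s + 2)*(s - 4)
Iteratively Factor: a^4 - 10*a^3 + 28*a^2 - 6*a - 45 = (a - 3)*(a^3 - 7*a^2 + 7*a + 15) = (a - 5)*(a - 3)*(a^2 - 2*a - 3) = (a - 5)*(a - 3)*(a + 1)*(a - 3)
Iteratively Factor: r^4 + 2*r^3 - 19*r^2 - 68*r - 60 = (r + 3)*(r^3 - r^2 - 16*r - 20) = (r + 2)*(r + 3)*(r^2 - 3*r - 10) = (r + 2)^2*(r + 3)*(r - 5)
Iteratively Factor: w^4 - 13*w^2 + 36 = (w - 2)*(w^3 + 2*w^2 - 9*w - 18) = (w - 2)*(w + 2)*(w^2 - 9) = (w - 3)*(w - 2)*(w + 2)*(w + 3)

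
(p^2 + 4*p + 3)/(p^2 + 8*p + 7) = (p + 3)/(p + 7)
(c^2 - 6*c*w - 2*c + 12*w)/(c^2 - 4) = (c - 6*w)/(c + 2)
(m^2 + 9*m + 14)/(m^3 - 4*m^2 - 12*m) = (m + 7)/(m*(m - 6))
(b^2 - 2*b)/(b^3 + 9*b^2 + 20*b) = (b - 2)/(b^2 + 9*b + 20)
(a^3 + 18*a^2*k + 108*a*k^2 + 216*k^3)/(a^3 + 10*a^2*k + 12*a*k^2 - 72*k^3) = (a + 6*k)/(a - 2*k)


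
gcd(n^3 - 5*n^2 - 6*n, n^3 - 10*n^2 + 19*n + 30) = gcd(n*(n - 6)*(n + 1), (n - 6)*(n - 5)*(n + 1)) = n^2 - 5*n - 6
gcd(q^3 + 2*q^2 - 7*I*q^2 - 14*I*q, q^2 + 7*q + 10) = q + 2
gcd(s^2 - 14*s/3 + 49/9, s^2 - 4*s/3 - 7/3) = s - 7/3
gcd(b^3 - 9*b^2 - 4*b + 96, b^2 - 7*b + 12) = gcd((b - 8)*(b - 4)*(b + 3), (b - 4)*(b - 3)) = b - 4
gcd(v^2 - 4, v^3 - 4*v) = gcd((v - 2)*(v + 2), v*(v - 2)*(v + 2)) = v^2 - 4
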